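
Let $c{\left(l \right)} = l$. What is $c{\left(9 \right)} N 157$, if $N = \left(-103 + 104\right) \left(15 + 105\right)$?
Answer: $169560$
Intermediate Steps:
$N = 120$ ($N = 1 \cdot 120 = 120$)
$c{\left(9 \right)} N 157 = 9 \cdot 120 \cdot 157 = 1080 \cdot 157 = 169560$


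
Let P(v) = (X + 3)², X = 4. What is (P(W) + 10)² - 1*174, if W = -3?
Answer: 3307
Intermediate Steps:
P(v) = 49 (P(v) = (4 + 3)² = 7² = 49)
(P(W) + 10)² - 1*174 = (49 + 10)² - 1*174 = 59² - 174 = 3481 - 174 = 3307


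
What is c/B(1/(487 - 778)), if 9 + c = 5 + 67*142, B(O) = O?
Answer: -2767410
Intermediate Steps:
c = 9510 (c = -9 + (5 + 67*142) = -9 + (5 + 9514) = -9 + 9519 = 9510)
c/B(1/(487 - 778)) = 9510/(1/(487 - 778)) = 9510/(1/(-291)) = 9510/(-1/291) = 9510*(-291) = -2767410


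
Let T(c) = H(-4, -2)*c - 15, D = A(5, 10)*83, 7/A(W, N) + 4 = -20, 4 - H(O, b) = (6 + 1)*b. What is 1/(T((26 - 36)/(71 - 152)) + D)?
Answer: -72/2663 ≈ -0.027037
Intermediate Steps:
H(O, b) = 4 - 7*b (H(O, b) = 4 - (6 + 1)*b = 4 - 7*b)
A(W, N) = -7/24 (A(W, N) = 7/(-4 - 20) = 7/(-24) = 7*(-1/24) = -7/24)
D = -581/24 (D = -7/24*83 = -581/24 ≈ -24.208)
T(c) = -15 + 18*c (T(c) = (4 - 7*(-2))*c - 15 = (4 + 14)*c - 15 = 18*c - 15 = -15 + 18*c)
1/(T((26 - 36)/(71 - 152)) + D) = 1/((-15 + 18*((26 - 36)/(71 - 152))) - 581/24) = 1/((-15 + 18*(-10/(-81))) - 581/24) = 1/((-15 + 18*(-10*(-1/81))) - 581/24) = 1/((-15 + 18*(10/81)) - 581/24) = 1/((-15 + 20/9) - 581/24) = 1/(-115/9 - 581/24) = 1/(-2663/72) = -72/2663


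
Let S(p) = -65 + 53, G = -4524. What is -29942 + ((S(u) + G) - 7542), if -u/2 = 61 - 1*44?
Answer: -42020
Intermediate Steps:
u = -34 (u = -2*(61 - 1*44) = -2*(61 - 44) = -2*17 = -34)
S(p) = -12
-29942 + ((S(u) + G) - 7542) = -29942 + ((-12 - 4524) - 7542) = -29942 + (-4536 - 7542) = -29942 - 12078 = -42020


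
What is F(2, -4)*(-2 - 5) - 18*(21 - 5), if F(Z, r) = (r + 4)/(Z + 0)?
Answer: -288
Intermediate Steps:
F(Z, r) = (4 + r)/Z
F(2, -4)*(-2 - 5) - 18*(21 - 5) = ((4 - 4)/2)*(-2 - 5) - 18*(21 - 5) = ((1/2)*0)*(-7) - 18*16 = 0*(-7) - 288 = 0 - 288 = -288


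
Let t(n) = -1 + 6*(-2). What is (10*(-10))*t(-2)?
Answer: 1300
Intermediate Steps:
t(n) = -13 (t(n) = -1 - 12 = -13)
(10*(-10))*t(-2) = (10*(-10))*(-13) = -100*(-13) = 1300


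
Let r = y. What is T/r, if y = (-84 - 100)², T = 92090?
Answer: 46045/16928 ≈ 2.7201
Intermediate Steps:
y = 33856 (y = (-184)² = 33856)
r = 33856
T/r = 92090/33856 = 92090*(1/33856) = 46045/16928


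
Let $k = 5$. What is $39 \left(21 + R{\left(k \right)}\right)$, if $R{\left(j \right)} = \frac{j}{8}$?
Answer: $\frac{6747}{8} \approx 843.38$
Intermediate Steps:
$R{\left(j \right)} = \frac{j}{8}$ ($R{\left(j \right)} = j \frac{1}{8} = \frac{j}{8}$)
$39 \left(21 + R{\left(k \right)}\right) = 39 \left(21 + \frac{1}{8} \cdot 5\right) = 39 \left(21 + \frac{5}{8}\right) = 39 \cdot \frac{173}{8} = \frac{6747}{8}$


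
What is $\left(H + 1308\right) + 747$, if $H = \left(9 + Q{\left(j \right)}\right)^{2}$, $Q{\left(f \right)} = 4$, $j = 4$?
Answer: $2224$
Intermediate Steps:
$H = 169$ ($H = \left(9 + 4\right)^{2} = 13^{2} = 169$)
$\left(H + 1308\right) + 747 = \left(169 + 1308\right) + 747 = 1477 + 747 = 2224$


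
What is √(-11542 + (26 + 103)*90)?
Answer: 2*√17 ≈ 8.2462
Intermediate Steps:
√(-11542 + (26 + 103)*90) = √(-11542 + 129*90) = √(-11542 + 11610) = √68 = 2*√17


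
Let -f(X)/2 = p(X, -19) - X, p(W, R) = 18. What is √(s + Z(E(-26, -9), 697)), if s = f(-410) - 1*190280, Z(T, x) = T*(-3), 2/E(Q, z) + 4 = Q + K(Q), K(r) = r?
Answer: 3*I*√4162515/14 ≈ 437.19*I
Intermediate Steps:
E(Q, z) = 2/(-4 + 2*Q) (E(Q, z) = 2/(-4 + (Q + Q)) = 2/(-4 + 2*Q))
f(X) = -36 + 2*X (f(X) = -2*(18 - X) = -36 + 2*X)
Z(T, x) = -3*T
s = -191136 (s = (-36 + 2*(-410)) - 1*190280 = (-36 - 820) - 190280 = -856 - 190280 = -191136)
√(s + Z(E(-26, -9), 697)) = √(-191136 - 3/(-2 - 26)) = √(-191136 - 3/(-28)) = √(-191136 - 3*(-1/28)) = √(-191136 + 3/28) = √(-5351805/28) = 3*I*√4162515/14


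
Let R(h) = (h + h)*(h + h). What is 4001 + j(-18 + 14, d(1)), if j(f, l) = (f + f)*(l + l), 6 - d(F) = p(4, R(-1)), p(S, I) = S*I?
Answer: 4161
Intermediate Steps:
R(h) = 4*h**2 (R(h) = (2*h)*(2*h) = 4*h**2)
p(S, I) = I*S
d(F) = -10 (d(F) = 6 - 4*(-1)**2*4 = 6 - 4*1*4 = 6 - 4*4 = 6 - 1*16 = 6 - 16 = -10)
j(f, l) = 4*f*l (j(f, l) = (2*f)*(2*l) = 4*f*l)
4001 + j(-18 + 14, d(1)) = 4001 + 4*(-18 + 14)*(-10) = 4001 + 4*(-4)*(-10) = 4001 + 160 = 4161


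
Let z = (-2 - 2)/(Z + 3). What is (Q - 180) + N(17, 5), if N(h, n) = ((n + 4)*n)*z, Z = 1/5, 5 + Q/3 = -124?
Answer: -2493/4 ≈ -623.25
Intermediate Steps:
Q = -387 (Q = -15 + 3*(-124) = -15 - 372 = -387)
Z = ⅕ ≈ 0.20000
z = -5/4 (z = (-2 - 2)/(⅕ + 3) = -4/16/5 = -4*5/16 = -5/4 ≈ -1.2500)
N(h, n) = -5*n*(4 + n)/4 (N(h, n) = ((n + 4)*n)*(-5/4) = ((4 + n)*n)*(-5/4) = (n*(4 + n))*(-5/4) = -5*n*(4 + n)/4)
(Q - 180) + N(17, 5) = (-387 - 180) - 5/4*5*(4 + 5) = -567 - 5/4*5*9 = -567 - 225/4 = -2493/4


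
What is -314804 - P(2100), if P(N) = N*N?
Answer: -4724804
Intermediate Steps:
P(N) = N²
-314804 - P(2100) = -314804 - 1*2100² = -314804 - 1*4410000 = -314804 - 4410000 = -4724804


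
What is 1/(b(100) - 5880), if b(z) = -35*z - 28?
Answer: -1/9408 ≈ -0.00010629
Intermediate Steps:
b(z) = -28 - 35*z
1/(b(100) - 5880) = 1/((-28 - 35*100) - 5880) = 1/((-28 - 3500) - 5880) = 1/(-3528 - 5880) = 1/(-9408) = -1/9408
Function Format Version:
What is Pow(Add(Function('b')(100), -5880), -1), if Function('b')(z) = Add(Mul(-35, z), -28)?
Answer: Rational(-1, 9408) ≈ -0.00010629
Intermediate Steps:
Function('b')(z) = Add(-28, Mul(-35, z))
Pow(Add(Function('b')(100), -5880), -1) = Pow(Add(Add(-28, Mul(-35, 100)), -5880), -1) = Pow(Add(Add(-28, -3500), -5880), -1) = Pow(Add(-3528, -5880), -1) = Pow(-9408, -1) = Rational(-1, 9408)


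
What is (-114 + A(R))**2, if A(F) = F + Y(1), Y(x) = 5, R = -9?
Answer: 13924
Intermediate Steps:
A(F) = 5 + F (A(F) = F + 5 = 5 + F)
(-114 + A(R))**2 = (-114 + (5 - 9))**2 = (-114 - 4)**2 = (-118)**2 = 13924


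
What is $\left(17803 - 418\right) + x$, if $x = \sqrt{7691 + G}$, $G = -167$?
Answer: $17385 + 6 \sqrt{209} \approx 17472.0$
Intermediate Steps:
$x = 6 \sqrt{209}$ ($x = \sqrt{7691 - 167} = \sqrt{7524} = 6 \sqrt{209} \approx 86.741$)
$\left(17803 - 418\right) + x = \left(17803 - 418\right) + 6 \sqrt{209} = 17385 + 6 \sqrt{209}$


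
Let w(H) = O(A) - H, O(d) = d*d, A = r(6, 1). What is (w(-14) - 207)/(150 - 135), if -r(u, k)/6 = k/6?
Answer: -64/5 ≈ -12.800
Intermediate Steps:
r(u, k) = -k (r(u, k) = -6*k/6 = -k)
A = -1 (A = -1*1 = -1)
O(d) = d**2
w(H) = 1 - H (w(H) = (-1)**2 - H = 1 - H)
(w(-14) - 207)/(150 - 135) = ((1 - 1*(-14)) - 207)/(150 - 135) = ((1 + 14) - 207)/15 = (15 - 207)/15 = (1/15)*(-192) = -64/5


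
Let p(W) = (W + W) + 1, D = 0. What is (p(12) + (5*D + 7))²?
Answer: 1024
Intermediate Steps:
p(W) = 1 + 2*W (p(W) = 2*W + 1 = 1 + 2*W)
(p(12) + (5*D + 7))² = ((1 + 2*12) + (5*0 + 7))² = ((1 + 24) + (0 + 7))² = (25 + 7)² = 32² = 1024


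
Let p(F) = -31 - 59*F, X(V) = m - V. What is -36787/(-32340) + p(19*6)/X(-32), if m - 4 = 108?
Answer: -17768671/388080 ≈ -45.786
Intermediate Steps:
m = 112 (m = 4 + 108 = 112)
X(V) = 112 - V
-36787/(-32340) + p(19*6)/X(-32) = -36787/(-32340) + (-31 - 1121*6)/(112 - 1*(-32)) = -36787*(-1/32340) + (-31 - 59*114)/(112 + 32) = 36787/32340 + (-31 - 6726)/144 = 36787/32340 - 6757*1/144 = 36787/32340 - 6757/144 = -17768671/388080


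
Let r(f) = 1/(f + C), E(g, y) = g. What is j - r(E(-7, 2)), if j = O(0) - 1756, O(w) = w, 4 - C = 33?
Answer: -63215/36 ≈ -1756.0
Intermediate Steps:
C = -29 (C = 4 - 1*33 = 4 - 33 = -29)
r(f) = 1/(-29 + f) (r(f) = 1/(f - 29) = 1/(-29 + f))
j = -1756 (j = 0 - 1756 = -1756)
j - r(E(-7, 2)) = -1756 - 1/(-29 - 7) = -1756 - 1/(-36) = -1756 - 1*(-1/36) = -1756 + 1/36 = -63215/36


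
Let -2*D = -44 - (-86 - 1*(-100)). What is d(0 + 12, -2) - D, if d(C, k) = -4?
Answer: -33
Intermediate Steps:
D = 29 (D = -(-44 - (-86 - 1*(-100)))/2 = -(-44 - (-86 + 100))/2 = -(-44 - 1*14)/2 = -(-44 - 14)/2 = -½*(-58) = 29)
d(0 + 12, -2) - D = -4 - 1*29 = -4 - 29 = -33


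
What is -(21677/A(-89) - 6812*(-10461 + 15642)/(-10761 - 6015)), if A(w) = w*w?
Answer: -23326607047/11073558 ≈ -2106.5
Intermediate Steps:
A(w) = w²
-(21677/A(-89) - 6812*(-10461 + 15642)/(-10761 - 6015)) = -(21677/((-89)²) - 6812*(-10461 + 15642)/(-10761 - 6015)) = -(21677/7921 - 6812/((-16776/5181))) = -(21677*(1/7921) - 6812/((-16776*1/5181))) = -(21677/7921 - 6812/(-5592/1727)) = -(21677/7921 - 6812*(-1727/5592)) = -(21677/7921 + 2941081/1398) = -1*23326607047/11073558 = -23326607047/11073558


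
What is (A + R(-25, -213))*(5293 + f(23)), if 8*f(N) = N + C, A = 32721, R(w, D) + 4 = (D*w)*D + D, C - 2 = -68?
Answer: -46603900021/8 ≈ -5.8255e+9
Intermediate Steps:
C = -66 (C = 2 - 68 = -66)
R(w, D) = -4 + D + w*D² (R(w, D) = -4 + ((D*w)*D + D) = -4 + (w*D² + D) = -4 + (D + w*D²) = -4 + D + w*D²)
f(N) = -33/4 + N/8 (f(N) = (N - 66)/8 = (-66 + N)/8 = -33/4 + N/8)
(A + R(-25, -213))*(5293 + f(23)) = (32721 + (-4 - 213 - 25*(-213)²))*(5293 + (-33/4 + (⅛)*23)) = (32721 + (-4 - 213 - 25*45369))*(5293 + (-33/4 + 23/8)) = (32721 + (-4 - 213 - 1134225))*(5293 - 43/8) = (32721 - 1134442)*(42301/8) = -1101721*42301/8 = -46603900021/8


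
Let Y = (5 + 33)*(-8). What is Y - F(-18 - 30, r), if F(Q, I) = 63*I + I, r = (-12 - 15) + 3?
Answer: 1232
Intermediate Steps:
r = -24 (r = -27 + 3 = -24)
F(Q, I) = 64*I
Y = -304 (Y = 38*(-8) = -304)
Y - F(-18 - 30, r) = -304 - 64*(-24) = -304 - 1*(-1536) = -304 + 1536 = 1232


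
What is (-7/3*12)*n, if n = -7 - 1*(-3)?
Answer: 112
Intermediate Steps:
n = -4 (n = -7 + 3 = -4)
(-7/3*12)*n = (-7/3*12)*(-4) = (-7*⅓*12)*(-4) = -7/3*12*(-4) = -28*(-4) = 112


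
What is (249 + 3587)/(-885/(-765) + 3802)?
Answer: 195636/193961 ≈ 1.0086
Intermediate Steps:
(249 + 3587)/(-885/(-765) + 3802) = 3836/(-885*(-1/765) + 3802) = 3836/(59/51 + 3802) = 3836/(193961/51) = 3836*(51/193961) = 195636/193961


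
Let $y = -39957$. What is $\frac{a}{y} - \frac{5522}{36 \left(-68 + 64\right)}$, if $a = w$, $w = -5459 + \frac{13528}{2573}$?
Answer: $\frac{94955661403}{2467424664} \approx 38.484$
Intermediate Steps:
$w = - \frac{14032479}{2573}$ ($w = -5459 + 13528 \cdot \frac{1}{2573} = -5459 + \frac{13528}{2573} = - \frac{14032479}{2573} \approx -5453.7$)
$a = - \frac{14032479}{2573} \approx -5453.7$
$\frac{a}{y} - \frac{5522}{36 \left(-68 + 64\right)} = - \frac{14032479}{2573 \left(-39957\right)} - \frac{5522}{36 \left(-68 + 64\right)} = \left(- \frac{14032479}{2573}\right) \left(- \frac{1}{39957}\right) - \frac{5522}{36 \left(-4\right)} = \frac{4677493}{34269787} - \frac{5522}{-144} = \frac{4677493}{34269787} - - \frac{2761}{72} = \frac{4677493}{34269787} + \frac{2761}{72} = \frac{94955661403}{2467424664}$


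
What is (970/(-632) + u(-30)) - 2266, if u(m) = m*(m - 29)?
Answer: -157221/316 ≈ -497.53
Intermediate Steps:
u(m) = m*(-29 + m)
(970/(-632) + u(-30)) - 2266 = (970/(-632) - 30*(-29 - 30)) - 2266 = (970*(-1/632) - 30*(-59)) - 2266 = (-485/316 + 1770) - 2266 = 558835/316 - 2266 = -157221/316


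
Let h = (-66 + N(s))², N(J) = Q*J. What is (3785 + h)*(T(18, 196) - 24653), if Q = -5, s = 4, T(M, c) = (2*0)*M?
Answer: -275645193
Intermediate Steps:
T(M, c) = 0 (T(M, c) = 0*M = 0)
N(J) = -5*J
h = 7396 (h = (-66 - 5*4)² = (-66 - 20)² = (-86)² = 7396)
(3785 + h)*(T(18, 196) - 24653) = (3785 + 7396)*(0 - 24653) = 11181*(-24653) = -275645193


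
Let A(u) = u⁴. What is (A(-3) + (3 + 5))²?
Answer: 7921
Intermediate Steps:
(A(-3) + (3 + 5))² = ((-3)⁴ + (3 + 5))² = (81 + 8)² = 89² = 7921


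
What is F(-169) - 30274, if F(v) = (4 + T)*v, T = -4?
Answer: -30274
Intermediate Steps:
F(v) = 0 (F(v) = (4 - 4)*v = 0*v = 0)
F(-169) - 30274 = 0 - 30274 = -30274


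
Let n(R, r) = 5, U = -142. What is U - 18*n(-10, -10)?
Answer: -232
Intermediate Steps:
U - 18*n(-10, -10) = -142 - 18*5 = -142 - 90 = -232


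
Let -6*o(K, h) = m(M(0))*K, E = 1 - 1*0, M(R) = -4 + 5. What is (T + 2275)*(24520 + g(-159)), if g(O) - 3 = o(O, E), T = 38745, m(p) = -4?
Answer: 1001585340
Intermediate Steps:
M(R) = 1
E = 1 (E = 1 + 0 = 1)
o(K, h) = 2*K/3 (o(K, h) = -(-2)*K/3 = 2*K/3)
g(O) = 3 + 2*O/3
(T + 2275)*(24520 + g(-159)) = (38745 + 2275)*(24520 + (3 + (2/3)*(-159))) = 41020*(24520 + (3 - 106)) = 41020*(24520 - 103) = 41020*24417 = 1001585340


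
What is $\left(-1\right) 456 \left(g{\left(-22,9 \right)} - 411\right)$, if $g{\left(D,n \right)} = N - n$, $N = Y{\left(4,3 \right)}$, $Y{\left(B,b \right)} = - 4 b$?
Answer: $196992$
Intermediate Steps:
$N = -12$ ($N = \left(-4\right) 3 = -12$)
$g{\left(D,n \right)} = -12 - n$
$\left(-1\right) 456 \left(g{\left(-22,9 \right)} - 411\right) = \left(-1\right) 456 \left(\left(-12 - 9\right) - 411\right) = - 456 \left(\left(-12 - 9\right) - 411\right) = - 456 \left(-21 - 411\right) = \left(-456\right) \left(-432\right) = 196992$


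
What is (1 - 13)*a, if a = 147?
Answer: -1764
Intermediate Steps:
(1 - 13)*a = (1 - 13)*147 = -12*147 = -1764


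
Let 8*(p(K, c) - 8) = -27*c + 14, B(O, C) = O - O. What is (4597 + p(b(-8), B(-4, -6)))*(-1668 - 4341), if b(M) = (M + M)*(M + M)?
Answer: -110727843/4 ≈ -2.7682e+7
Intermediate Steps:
b(M) = 4*M² (b(M) = (2*M)*(2*M) = 4*M²)
B(O, C) = 0
p(K, c) = 39/4 - 27*c/8 (p(K, c) = 8 + (-27*c + 14)/8 = 8 + (14 - 27*c)/8 = 8 + (7/4 - 27*c/8) = 39/4 - 27*c/8)
(4597 + p(b(-8), B(-4, -6)))*(-1668 - 4341) = (4597 + (39/4 - 27/8*0))*(-1668 - 4341) = (4597 + (39/4 + 0))*(-6009) = (4597 + 39/4)*(-6009) = (18427/4)*(-6009) = -110727843/4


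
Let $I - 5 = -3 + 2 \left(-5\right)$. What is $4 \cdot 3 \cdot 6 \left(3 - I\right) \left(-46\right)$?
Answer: $-36432$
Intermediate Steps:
$I = -8$ ($I = 5 + \left(-3 + 2 \left(-5\right)\right) = 5 - 13 = -8$)
$4 \cdot 3 \cdot 6 \left(3 - I\right) \left(-46\right) = 4 \cdot 3 \cdot 6 \left(3 - -8\right) \left(-46\right) = 4 \cdot 18 \left(3 + 8\right) \left(-46\right) = 4 \cdot 18 \cdot 11 \left(-46\right) = 4 \cdot 198 \left(-46\right) = 792 \left(-46\right) = -36432$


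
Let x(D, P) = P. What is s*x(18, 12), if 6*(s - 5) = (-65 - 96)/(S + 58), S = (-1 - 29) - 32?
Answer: 281/2 ≈ 140.50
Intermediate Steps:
S = -62 (S = -30 - 32 = -62)
s = 281/24 (s = 5 + ((-65 - 96)/(-62 + 58))/6 = 5 + (-161/(-4))/6 = 5 + (-161*(-¼))/6 = 5 + (⅙)*(161/4) = 5 + 161/24 = 281/24 ≈ 11.708)
s*x(18, 12) = (281/24)*12 = 281/2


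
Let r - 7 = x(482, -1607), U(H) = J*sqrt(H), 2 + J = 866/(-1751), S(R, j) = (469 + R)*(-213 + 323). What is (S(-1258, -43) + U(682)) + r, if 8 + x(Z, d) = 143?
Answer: -86648 - 4368*sqrt(682)/1751 ≈ -86713.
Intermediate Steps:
S(R, j) = 51590 + 110*R (S(R, j) = (469 + R)*110 = 51590 + 110*R)
J = -4368/1751 (J = -2 + 866/(-1751) = -2 + 866*(-1/1751) = -2 - 866/1751 = -4368/1751 ≈ -2.4946)
U(H) = -4368*sqrt(H)/1751
x(Z, d) = 135 (x(Z, d) = -8 + 143 = 135)
r = 142 (r = 7 + 135 = 142)
(S(-1258, -43) + U(682)) + r = ((51590 + 110*(-1258)) - 4368*sqrt(682)/1751) + 142 = ((51590 - 138380) - 4368*sqrt(682)/1751) + 142 = (-86790 - 4368*sqrt(682)/1751) + 142 = -86648 - 4368*sqrt(682)/1751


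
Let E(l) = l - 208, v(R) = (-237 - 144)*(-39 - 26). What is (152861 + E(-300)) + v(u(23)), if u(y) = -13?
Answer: 177118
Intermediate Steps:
v(R) = 24765 (v(R) = -381*(-65) = 24765)
E(l) = -208 + l
(152861 + E(-300)) + v(u(23)) = (152861 + (-208 - 300)) + 24765 = (152861 - 508) + 24765 = 152353 + 24765 = 177118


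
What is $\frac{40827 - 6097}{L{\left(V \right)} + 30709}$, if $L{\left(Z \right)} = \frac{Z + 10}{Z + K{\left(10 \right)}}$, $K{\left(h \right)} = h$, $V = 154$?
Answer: $\frac{3473}{3071} \approx 1.1309$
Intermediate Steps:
$L{\left(Z \right)} = 1$ ($L{\left(Z \right)} = \frac{Z + 10}{Z + 10} = \frac{10 + Z}{10 + Z} = 1$)
$\frac{40827 - 6097}{L{\left(V \right)} + 30709} = \frac{40827 - 6097}{1 + 30709} = \frac{34730}{30710} = 34730 \cdot \frac{1}{30710} = \frac{3473}{3071}$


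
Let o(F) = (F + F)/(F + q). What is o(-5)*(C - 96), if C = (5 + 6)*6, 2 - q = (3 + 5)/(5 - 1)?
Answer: -60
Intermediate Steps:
q = 0 (q = 2 - (3 + 5)/(5 - 1) = 2 - 8/4 = 2 - 1*2 = 2 - 2 = 0)
C = 66 (C = 11*6 = 66)
o(F) = 2 (o(F) = (F + F)/(F + 0) = (2*F)/F = 2)
o(-5)*(C - 96) = 2*(66 - 96) = 2*(-30) = -60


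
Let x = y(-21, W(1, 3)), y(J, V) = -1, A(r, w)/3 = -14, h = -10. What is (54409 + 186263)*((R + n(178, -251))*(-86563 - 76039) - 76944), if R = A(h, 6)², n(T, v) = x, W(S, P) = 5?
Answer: -69011316949440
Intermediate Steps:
A(r, w) = -42 (A(r, w) = 3*(-14) = -42)
x = -1
n(T, v) = -1
R = 1764 (R = (-42)² = 1764)
(54409 + 186263)*((R + n(178, -251))*(-86563 - 76039) - 76944) = (54409 + 186263)*((1764 - 1)*(-86563 - 76039) - 76944) = 240672*(1763*(-162602) - 76944) = 240672*(-286667326 - 76944) = 240672*(-286744270) = -69011316949440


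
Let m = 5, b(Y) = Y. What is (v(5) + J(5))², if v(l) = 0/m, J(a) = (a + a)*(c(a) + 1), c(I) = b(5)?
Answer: 3600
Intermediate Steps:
c(I) = 5
J(a) = 12*a (J(a) = (a + a)*(5 + 1) = (2*a)*6 = 12*a)
v(l) = 0 (v(l) = 0/5 = 0*(⅕) = 0)
(v(5) + J(5))² = (0 + 12*5)² = (0 + 60)² = 60² = 3600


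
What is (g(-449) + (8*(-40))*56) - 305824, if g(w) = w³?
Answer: -90842593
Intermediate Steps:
(g(-449) + (8*(-40))*56) - 305824 = ((-449)³ + (8*(-40))*56) - 305824 = (-90518849 - 320*56) - 305824 = (-90518849 - 17920) - 305824 = -90536769 - 305824 = -90842593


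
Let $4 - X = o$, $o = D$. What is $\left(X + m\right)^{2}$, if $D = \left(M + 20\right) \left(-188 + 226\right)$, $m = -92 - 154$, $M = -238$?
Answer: $64673764$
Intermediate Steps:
$m = -246$ ($m = -92 - 154 = -246$)
$D = -8284$ ($D = \left(-238 + 20\right) \left(-188 + 226\right) = \left(-218\right) 38 = -8284$)
$o = -8284$
$X = 8288$ ($X = 4 - -8284 = 4 + 8284 = 8288$)
$\left(X + m\right)^{2} = \left(8288 - 246\right)^{2} = 8042^{2} = 64673764$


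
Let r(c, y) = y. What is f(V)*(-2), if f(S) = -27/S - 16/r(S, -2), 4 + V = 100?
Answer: -247/16 ≈ -15.438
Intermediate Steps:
V = 96 (V = -4 + 100 = 96)
f(S) = 8 - 27/S (f(S) = -27/S - 16/(-2) = -27/S - 16*(-1/2) = -27/S + 8 = 8 - 27/S)
f(V)*(-2) = (8 - 27/96)*(-2) = (8 - 27*1/96)*(-2) = (8 - 9/32)*(-2) = (247/32)*(-2) = -247/16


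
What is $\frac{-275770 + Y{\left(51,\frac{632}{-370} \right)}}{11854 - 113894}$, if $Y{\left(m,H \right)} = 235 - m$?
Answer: $\frac{137793}{51020} \approx 2.7008$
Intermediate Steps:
$\frac{-275770 + Y{\left(51,\frac{632}{-370} \right)}}{11854 - 113894} = \frac{-275770 + \left(235 - 51\right)}{11854 - 113894} = \frac{-275770 + \left(235 - 51\right)}{-102040} = \left(-275770 + 184\right) \left(- \frac{1}{102040}\right) = \left(-275586\right) \left(- \frac{1}{102040}\right) = \frac{137793}{51020}$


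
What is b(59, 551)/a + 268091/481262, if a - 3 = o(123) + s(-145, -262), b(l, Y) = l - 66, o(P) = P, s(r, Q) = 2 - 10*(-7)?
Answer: 12428296/23822469 ≈ 0.52170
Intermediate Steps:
s(r, Q) = 72 (s(r, Q) = 2 + 70 = 72)
b(l, Y) = -66 + l
a = 198 (a = 3 + (123 + 72) = 3 + 195 = 198)
b(59, 551)/a + 268091/481262 = (-66 + 59)/198 + 268091/481262 = -7*1/198 + 268091*(1/481262) = -7/198 + 268091/481262 = 12428296/23822469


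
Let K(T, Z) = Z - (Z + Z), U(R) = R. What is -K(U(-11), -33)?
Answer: -33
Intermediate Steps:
K(T, Z) = -Z (K(T, Z) = Z - 2*Z = -Z)
-K(U(-11), -33) = -(-1)*(-33) = -1*33 = -33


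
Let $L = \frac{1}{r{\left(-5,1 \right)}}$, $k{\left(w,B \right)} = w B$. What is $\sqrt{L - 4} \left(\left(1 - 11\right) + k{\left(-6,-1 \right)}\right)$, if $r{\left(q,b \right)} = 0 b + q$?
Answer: $- \frac{4 i \sqrt{105}}{5} \approx - 8.1976 i$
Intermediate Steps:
$k{\left(w,B \right)} = B w$
$r{\left(q,b \right)} = q$ ($r{\left(q,b \right)} = 0 + q = q$)
$L = - \frac{1}{5}$ ($L = \frac{1}{-5} = - \frac{1}{5} \approx -0.2$)
$\sqrt{L - 4} \left(\left(1 - 11\right) + k{\left(-6,-1 \right)}\right) = \sqrt{- \frac{1}{5} - 4} \left(\left(1 - 11\right) - -6\right) = \sqrt{- \frac{21}{5}} \left(\left(1 - 11\right) + 6\right) = \frac{i \sqrt{105}}{5} \left(-10 + 6\right) = \frac{i \sqrt{105}}{5} \left(-4\right) = - \frac{4 i \sqrt{105}}{5}$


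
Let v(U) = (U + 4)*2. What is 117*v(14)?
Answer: 4212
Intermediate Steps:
v(U) = 8 + 2*U (v(U) = (4 + U)*2 = 8 + 2*U)
117*v(14) = 117*(8 + 2*14) = 117*(8 + 28) = 117*36 = 4212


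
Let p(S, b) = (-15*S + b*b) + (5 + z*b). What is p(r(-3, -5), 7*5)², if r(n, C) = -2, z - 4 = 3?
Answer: 2265025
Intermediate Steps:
z = 7 (z = 4 + 3 = 7)
p(S, b) = 5 + b² - 15*S + 7*b (p(S, b) = (-15*S + b*b) + (5 + 7*b) = (-15*S + b²) + (5 + 7*b) = (b² - 15*S) + (5 + 7*b) = 5 + b² - 15*S + 7*b)
p(r(-3, -5), 7*5)² = (5 + (7*5)² - 15*(-2) + 7*(7*5))² = (5 + 35² + 30 + 7*35)² = (5 + 1225 + 30 + 245)² = 1505² = 2265025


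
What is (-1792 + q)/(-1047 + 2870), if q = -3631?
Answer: -5423/1823 ≈ -2.9748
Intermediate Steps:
(-1792 + q)/(-1047 + 2870) = (-1792 - 3631)/(-1047 + 2870) = -5423/1823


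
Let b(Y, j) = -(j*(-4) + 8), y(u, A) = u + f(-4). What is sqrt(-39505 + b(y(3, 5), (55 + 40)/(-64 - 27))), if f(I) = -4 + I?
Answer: I*sqrt(327241733)/91 ≈ 198.79*I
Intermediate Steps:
y(u, A) = -8 + u (y(u, A) = u + (-4 - 4) = u - 8 = -8 + u)
b(Y, j) = -8 + 4*j (b(Y, j) = -(-4*j + 8) = -(8 - 4*j) = -8 + 4*j)
sqrt(-39505 + b(y(3, 5), (55 + 40)/(-64 - 27))) = sqrt(-39505 + (-8 + 4*((55 + 40)/(-64 - 27)))) = sqrt(-39505 + (-8 + 4*(95/(-91)))) = sqrt(-39505 + (-8 + 4*(95*(-1/91)))) = sqrt(-39505 + (-8 + 4*(-95/91))) = sqrt(-39505 + (-8 - 380/91)) = sqrt(-39505 - 1108/91) = sqrt(-3596063/91) = I*sqrt(327241733)/91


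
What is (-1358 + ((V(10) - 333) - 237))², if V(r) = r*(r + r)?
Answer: 2985984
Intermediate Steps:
V(r) = 2*r² (V(r) = r*(2*r) = 2*r²)
(-1358 + ((V(10) - 333) - 237))² = (-1358 + ((2*10² - 333) - 237))² = (-1358 + ((2*100 - 333) - 237))² = (-1358 + ((200 - 333) - 237))² = (-1358 + (-133 - 237))² = (-1358 - 370)² = (-1728)² = 2985984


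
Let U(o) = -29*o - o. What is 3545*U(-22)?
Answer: 2339700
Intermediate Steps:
U(o) = -30*o
3545*U(-22) = 3545*(-30*(-22)) = 3545*660 = 2339700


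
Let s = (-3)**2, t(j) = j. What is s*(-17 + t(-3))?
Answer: -180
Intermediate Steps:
s = 9
s*(-17 + t(-3)) = 9*(-17 - 3) = 9*(-20) = -180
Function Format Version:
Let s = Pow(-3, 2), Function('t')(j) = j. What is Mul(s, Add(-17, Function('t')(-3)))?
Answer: -180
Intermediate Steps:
s = 9
Mul(s, Add(-17, Function('t')(-3))) = Mul(9, Add(-17, -3)) = Mul(9, -20) = -180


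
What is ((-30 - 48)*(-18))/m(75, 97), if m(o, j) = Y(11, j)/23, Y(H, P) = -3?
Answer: -10764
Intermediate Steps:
m(o, j) = -3/23
((-30 - 48)*(-18))/m(75, 97) = ((-30 - 48)*(-18))/(-3/23) = -78*(-18)*(-23/3) = 1404*(-23/3) = -10764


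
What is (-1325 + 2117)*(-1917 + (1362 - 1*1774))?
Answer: -1844568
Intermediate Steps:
(-1325 + 2117)*(-1917 + (1362 - 1*1774)) = 792*(-1917 + (1362 - 1774)) = 792*(-1917 - 412) = 792*(-2329) = -1844568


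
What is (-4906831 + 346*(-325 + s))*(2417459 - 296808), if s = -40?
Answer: -10673493081771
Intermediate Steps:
(-4906831 + 346*(-325 + s))*(2417459 - 296808) = (-4906831 + 346*(-325 - 40))*(2417459 - 296808) = (-4906831 + 346*(-365))*2120651 = (-4906831 - 126290)*2120651 = -5033121*2120651 = -10673493081771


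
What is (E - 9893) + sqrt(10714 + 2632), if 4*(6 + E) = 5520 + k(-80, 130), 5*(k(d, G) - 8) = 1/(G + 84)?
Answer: -36452759/4280 + sqrt(13346) ≈ -8401.5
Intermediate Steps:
k(d, G) = 8 + 1/(5*(84 + G)) (k(d, G) = 8 + 1/(5*(G + 84)) = 8 + 1/(5*(84 + G)))
E = 5889281/4280 (E = -6 + (5520 + (3361 + 40*130)/(5*(84 + 130)))/4 = -6 + (5520 + (1/5)*(3361 + 5200)/214)/4 = -6 + (5520 + (1/5)*(1/214)*8561)/4 = -6 + (5520 + 8561/1070)/4 = -6 + (1/4)*(5914961/1070) = -6 + 5914961/4280 = 5889281/4280 ≈ 1376.0)
(E - 9893) + sqrt(10714 + 2632) = (5889281/4280 - 9893) + sqrt(10714 + 2632) = -36452759/4280 + sqrt(13346)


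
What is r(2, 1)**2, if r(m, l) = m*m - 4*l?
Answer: 0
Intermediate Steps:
r(m, l) = m**2 - 4*l
r(2, 1)**2 = (2**2 - 4*1)**2 = (4 - 4)**2 = 0**2 = 0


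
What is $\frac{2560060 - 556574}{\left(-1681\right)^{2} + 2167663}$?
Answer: $\frac{1001743}{2496712} \approx 0.40123$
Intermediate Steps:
$\frac{2560060 - 556574}{\left(-1681\right)^{2} + 2167663} = \frac{2003486}{2825761 + 2167663} = \frac{2003486}{4993424} = 2003486 \cdot \frac{1}{4993424} = \frac{1001743}{2496712}$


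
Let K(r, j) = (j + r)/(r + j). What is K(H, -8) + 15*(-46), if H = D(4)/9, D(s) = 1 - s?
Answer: -689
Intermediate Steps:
H = -⅓ (H = (1 - 1*4)/9 = (1 - 4)*(⅑) = -3*⅑ = -⅓ ≈ -0.33333)
K(r, j) = 1 (K(r, j) = (j + r)/(j + r) = 1)
K(H, -8) + 15*(-46) = 1 + 15*(-46) = 1 - 690 = -689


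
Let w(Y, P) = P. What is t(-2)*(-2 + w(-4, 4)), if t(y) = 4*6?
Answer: 48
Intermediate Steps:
t(y) = 24
t(-2)*(-2 + w(-4, 4)) = 24*(-2 + 4) = 24*2 = 48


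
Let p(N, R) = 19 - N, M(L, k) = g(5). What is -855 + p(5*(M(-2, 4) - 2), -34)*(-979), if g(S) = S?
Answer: -4771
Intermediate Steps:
M(L, k) = 5
-855 + p(5*(M(-2, 4) - 2), -34)*(-979) = -855 + (19 - 5*(5 - 2))*(-979) = -855 + (19 - 5*3)*(-979) = -855 + (19 - 1*15)*(-979) = -855 + (19 - 15)*(-979) = -855 + 4*(-979) = -855 - 3916 = -4771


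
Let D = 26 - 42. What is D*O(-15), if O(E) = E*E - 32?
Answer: -3088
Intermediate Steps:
D = -16
O(E) = -32 + E² (O(E) = E² - 32 = -32 + E²)
D*O(-15) = -16*(-32 + (-15)²) = -16*(-32 + 225) = -16*193 = -3088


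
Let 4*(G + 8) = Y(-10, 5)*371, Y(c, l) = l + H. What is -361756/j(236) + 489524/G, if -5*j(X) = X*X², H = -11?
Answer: -3216703858917/3709966256 ≈ -867.04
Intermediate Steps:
Y(c, l) = -11 + l (Y(c, l) = l - 11 = -11 + l)
j(X) = -X³/5 (j(X) = -X*X²/5 = -X³/5)
G = -1129/2 (G = -8 + ((-11 + 5)*371)/4 = -8 + (-6*371)/4 = -8 + (¼)*(-2226) = -8 - 1113/2 = -1129/2 ≈ -564.50)
-361756/j(236) + 489524/G = -361756/((-⅕*236³)) + 489524/(-1129/2) = -361756/((-⅕*13144256)) + 489524*(-2/1129) = -361756/(-13144256/5) - 979048/1129 = -361756*(-5/13144256) - 979048/1129 = 452195/3286064 - 979048/1129 = -3216703858917/3709966256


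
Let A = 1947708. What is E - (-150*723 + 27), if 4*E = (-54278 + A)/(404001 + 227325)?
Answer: 136901464511/1262652 ≈ 1.0842e+5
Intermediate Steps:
E = 946715/1262652 (E = ((-54278 + 1947708)/(404001 + 227325))/4 = (1893430/631326)/4 = (1893430*(1/631326))/4 = (¼)*(946715/315663) = 946715/1262652 ≈ 0.74978)
E - (-150*723 + 27) = 946715/1262652 - (-150*723 + 27) = 946715/1262652 - (-108450 + 27) = 946715/1262652 - 1*(-108423) = 946715/1262652 + 108423 = 136901464511/1262652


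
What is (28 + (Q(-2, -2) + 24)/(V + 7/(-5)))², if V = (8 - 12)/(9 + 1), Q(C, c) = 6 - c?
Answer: 8464/81 ≈ 104.49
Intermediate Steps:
V = -⅖ (V = -4/10 = -4*⅒ = -⅖ ≈ -0.40000)
(28 + (Q(-2, -2) + 24)/(V + 7/(-5)))² = (28 + ((6 - 1*(-2)) + 24)/(-⅖ + 7/(-5)))² = (28 + ((6 + 2) + 24)/(-⅖ + 7*(-⅕)))² = (28 + (8 + 24)/(-⅖ - 7/5))² = (28 + 32/(-9/5))² = (28 + 32*(-5/9))² = (28 - 160/9)² = (92/9)² = 8464/81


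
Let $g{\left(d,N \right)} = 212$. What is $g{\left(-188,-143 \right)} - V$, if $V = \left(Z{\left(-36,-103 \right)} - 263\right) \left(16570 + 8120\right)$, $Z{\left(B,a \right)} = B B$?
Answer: $-25504558$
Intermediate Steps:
$Z{\left(B,a \right)} = B^{2}$
$V = 25504770$ ($V = \left(\left(-36\right)^{2} - 263\right) \left(16570 + 8120\right) = \left(1296 - 263\right) 24690 = 1033 \cdot 24690 = 25504770$)
$g{\left(-188,-143 \right)} - V = 212 - 25504770 = -25504558$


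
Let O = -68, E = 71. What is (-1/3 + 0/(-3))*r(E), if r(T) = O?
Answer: 68/3 ≈ 22.667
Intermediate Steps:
r(T) = -68
(-1/3 + 0/(-3))*r(E) = (-1/3 + 0/(-3))*(-68) = (-1*⅓ + 0*(-⅓))*(-68) = (-⅓ + 0)*(-68) = -⅓*(-68) = 68/3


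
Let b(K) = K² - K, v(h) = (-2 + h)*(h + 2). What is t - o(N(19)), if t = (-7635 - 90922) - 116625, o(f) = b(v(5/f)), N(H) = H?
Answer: -28045259242/130321 ≈ -2.1520e+5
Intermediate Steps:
v(h) = (-2 + h)*(2 + h)
o(f) = (-5 + 25/f²)*(-4 + 25/f²) (o(f) = (-4 + (5/f)²)*(-1 + (-4 + (5/f)²)) = (-4 + 25/f²)*(-1 + (-4 + 25/f²)) = (-4 + 25/f²)*(-5 + 25/f²) = (-5 + 25/f²)*(-4 + 25/f²))
t = -215182 (t = -98557 - 116625 = -215182)
t - o(N(19)) = -215182 - (20 - 225/19² + 625/19⁴) = -215182 - (20 - 225*1/361 + 625*(1/130321)) = -215182 - (20 - 225/361 + 625/130321) = -215182 - 1*2525820/130321 = -215182 - 2525820/130321 = -28045259242/130321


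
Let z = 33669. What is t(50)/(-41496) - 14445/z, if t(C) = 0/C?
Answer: -535/1247 ≈ -0.42903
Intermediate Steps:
t(C) = 0
t(50)/(-41496) - 14445/z = 0/(-41496) - 14445/33669 = 0*(-1/41496) - 14445*1/33669 = 0 - 535/1247 = -535/1247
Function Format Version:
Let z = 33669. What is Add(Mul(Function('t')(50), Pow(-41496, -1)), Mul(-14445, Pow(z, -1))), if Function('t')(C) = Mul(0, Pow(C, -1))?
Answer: Rational(-535, 1247) ≈ -0.42903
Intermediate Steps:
Function('t')(C) = 0
Add(Mul(Function('t')(50), Pow(-41496, -1)), Mul(-14445, Pow(z, -1))) = Add(Mul(0, Pow(-41496, -1)), Mul(-14445, Pow(33669, -1))) = Add(Mul(0, Rational(-1, 41496)), Mul(-14445, Rational(1, 33669))) = Add(0, Rational(-535, 1247)) = Rational(-535, 1247)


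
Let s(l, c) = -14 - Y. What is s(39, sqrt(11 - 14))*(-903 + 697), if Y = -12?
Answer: 412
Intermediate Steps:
s(l, c) = -2 (s(l, c) = -14 - 1*(-12) = -14 + 12 = -2)
s(39, sqrt(11 - 14))*(-903 + 697) = -2*(-903 + 697) = -2*(-206) = 412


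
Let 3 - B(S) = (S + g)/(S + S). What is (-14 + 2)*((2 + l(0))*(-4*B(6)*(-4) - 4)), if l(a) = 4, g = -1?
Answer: -2688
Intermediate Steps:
B(S) = 3 - (-1 + S)/(2*S) (B(S) = 3 - (S - 1)/(S + S) = 3 - (-1 + S)/(2*S))
(-14 + 2)*((2 + l(0))*(-4*B(6)*(-4) - 4)) = (-14 + 2)*((2 + 4)*(-2*(1 + 5*6)/6*(-4) - 4)) = -72*(-2*(1 + 30)/6*(-4) - 4) = -72*(-2*31/6*(-4) - 4) = -72*(-4*31/12*(-4) - 4) = -72*(-31/3*(-4) - 4) = -72*(124/3 - 4) = -72*112/3 = -12*224 = -2688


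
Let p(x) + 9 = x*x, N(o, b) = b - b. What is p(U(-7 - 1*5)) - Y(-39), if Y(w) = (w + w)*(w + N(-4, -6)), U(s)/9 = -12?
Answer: 8613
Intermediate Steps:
N(o, b) = 0
U(s) = -108 (U(s) = 9*(-12) = -108)
Y(w) = 2*w**2 (Y(w) = (w + w)*(w + 0) = (2*w)*w = 2*w**2)
p(x) = -9 + x**2 (p(x) = -9 + x*x = -9 + x**2)
p(U(-7 - 1*5)) - Y(-39) = (-9 + (-108)**2) - 2*(-39)**2 = (-9 + 11664) - 2*1521 = 11655 - 1*3042 = 11655 - 3042 = 8613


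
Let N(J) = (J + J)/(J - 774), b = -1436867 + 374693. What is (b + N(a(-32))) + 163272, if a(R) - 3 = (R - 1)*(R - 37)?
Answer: -225623642/251 ≈ -8.9890e+5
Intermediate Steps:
a(R) = 3 + (-1 + R)*(-37 + R) (a(R) = 3 + (R - 1)*(R - 37) = 3 + (-1 + R)*(-37 + R))
b = -1062174
N(J) = 2*J/(-774 + J) (N(J) = (2*J)/(-774 + J) = 2*J/(-774 + J))
(b + N(a(-32))) + 163272 = (-1062174 + 2*(40 + (-32)**2 - 38*(-32))/(-774 + (40 + (-32)**2 - 38*(-32)))) + 163272 = (-1062174 + 2*(40 + 1024 + 1216)/(-774 + (40 + 1024 + 1216))) + 163272 = (-1062174 + 2*2280/(-774 + 2280)) + 163272 = (-1062174 + 2*2280/1506) + 163272 = (-1062174 + 2*2280*(1/1506)) + 163272 = (-1062174 + 760/251) + 163272 = -266604914/251 + 163272 = -225623642/251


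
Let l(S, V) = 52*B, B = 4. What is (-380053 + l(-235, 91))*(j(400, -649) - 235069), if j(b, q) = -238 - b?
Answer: 89532125415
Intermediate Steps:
l(S, V) = 208 (l(S, V) = 52*4 = 208)
(-380053 + l(-235, 91))*(j(400, -649) - 235069) = (-380053 + 208)*((-238 - 1*400) - 235069) = -379845*((-238 - 400) - 235069) = -379845*(-638 - 235069) = -379845*(-235707) = 89532125415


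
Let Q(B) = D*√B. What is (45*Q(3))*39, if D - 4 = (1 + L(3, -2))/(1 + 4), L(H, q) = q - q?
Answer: 7371*√3 ≈ 12767.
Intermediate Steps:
L(H, q) = 0
D = 21/5 (D = 4 + (1 + 0)/(1 + 4) = 4 + 1/5 = 4 + 1*(⅕) = 4 + ⅕ = 21/5 ≈ 4.2000)
Q(B) = 21*√B/5
(45*Q(3))*39 = (45*(21*√3/5))*39 = (189*√3)*39 = 7371*√3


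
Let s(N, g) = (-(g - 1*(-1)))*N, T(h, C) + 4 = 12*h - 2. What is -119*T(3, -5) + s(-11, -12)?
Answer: -3691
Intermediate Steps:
T(h, C) = -6 + 12*h (T(h, C) = -4 + (12*h - 2) = -4 + (-2 + 12*h) = -6 + 12*h)
s(N, g) = N*(-1 - g) (s(N, g) = (-(g + 1))*N = (-(1 + g))*N = (-1 - g)*N = N*(-1 - g))
-119*T(3, -5) + s(-11, -12) = -119*(-6 + 12*3) - 1*(-11)*(1 - 12) = -119*(-6 + 36) - 1*(-11)*(-11) = -119*30 - 121 = -3570 - 121 = -3691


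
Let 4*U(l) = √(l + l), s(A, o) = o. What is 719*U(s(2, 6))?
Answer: 719*√3/2 ≈ 622.67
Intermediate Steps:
U(l) = √2*√l/4 (U(l) = √(l + l)/4 = √(2*l)/4 = (√2*√l)/4 = √2*√l/4)
719*U(s(2, 6)) = 719*(√2*√6/4) = 719*(√3/2) = 719*√3/2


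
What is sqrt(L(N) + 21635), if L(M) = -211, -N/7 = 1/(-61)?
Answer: 4*sqrt(1339) ≈ 146.37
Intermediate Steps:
N = 7/61 (N = -7/(-61) = -7*(-1/61) = 7/61 ≈ 0.11475)
sqrt(L(N) + 21635) = sqrt(-211 + 21635) = sqrt(21424) = 4*sqrt(1339)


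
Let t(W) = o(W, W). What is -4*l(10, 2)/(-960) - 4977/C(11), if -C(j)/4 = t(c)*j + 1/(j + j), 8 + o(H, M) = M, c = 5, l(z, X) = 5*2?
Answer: -656239/17400 ≈ -37.715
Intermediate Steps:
l(z, X) = 10
o(H, M) = -8 + M
t(W) = -8 + W
C(j) = -2/j + 12*j (C(j) = -4*((-8 + 5)*j + 1/(j + j)) = -4*(-3*j + 1/(2*j)) = -4*(1/(2*j) - 3*j) = -2/j + 12*j)
-4*l(10, 2)/(-960) - 4977/C(11) = -4*10/(-960) - 4977/(-2/11 + 12*11) = -40*(-1/960) - 4977/(-2*1/11 + 132) = 1/24 - 4977/(-2/11 + 132) = 1/24 - 4977/1450/11 = 1/24 - 4977*11/1450 = 1/24 - 54747/1450 = -656239/17400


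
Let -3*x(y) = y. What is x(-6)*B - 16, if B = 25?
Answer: 34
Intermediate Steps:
x(y) = -y/3
x(-6)*B - 16 = -⅓*(-6)*25 - 16 = 2*25 - 16 = 50 - 16 = 34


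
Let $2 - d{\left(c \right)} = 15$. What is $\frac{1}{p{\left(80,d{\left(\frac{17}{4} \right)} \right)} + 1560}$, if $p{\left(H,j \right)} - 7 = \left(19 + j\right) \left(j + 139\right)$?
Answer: $\frac{1}{2323} \approx 0.00043048$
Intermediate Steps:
$d{\left(c \right)} = -13$ ($d{\left(c \right)} = 2 - 15 = -13$)
$p{\left(H,j \right)} = 7 + \left(19 + j\right) \left(139 + j\right)$ ($p{\left(H,j \right)} = 7 + \left(19 + j\right) \left(j + 139\right) = 7 + \left(19 + j\right) \left(139 + j\right)$)
$\frac{1}{p{\left(80,d{\left(\frac{17}{4} \right)} \right)} + 1560} = \frac{1}{\left(2648 + \left(-13\right)^{2} + 158 \left(-13\right)\right) + 1560} = \frac{1}{\left(2648 + 169 - 2054\right) + 1560} = \frac{1}{763 + 1560} = \frac{1}{2323}$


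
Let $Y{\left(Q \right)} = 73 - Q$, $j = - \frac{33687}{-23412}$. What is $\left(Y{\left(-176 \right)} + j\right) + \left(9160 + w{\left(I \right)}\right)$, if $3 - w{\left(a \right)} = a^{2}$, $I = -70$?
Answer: $\frac{35222877}{7804} \approx 4513.4$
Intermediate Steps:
$j = \frac{11229}{7804}$ ($j = \left(-33687\right) \left(- \frac{1}{23412}\right) = \frac{11229}{7804} \approx 1.4389$)
$w{\left(a \right)} = 3 - a^{2}$
$\left(Y{\left(-176 \right)} + j\right) + \left(9160 + w{\left(I \right)}\right) = \left(\left(73 - -176\right) + \frac{11229}{7804}\right) + \left(9160 + \left(3 - \left(-70\right)^{2}\right)\right) = \left(\left(73 + 176\right) + \frac{11229}{7804}\right) + \left(9160 + \left(3 - 4900\right)\right) = \left(249 + \frac{11229}{7804}\right) + \left(9160 + \left(3 - 4900\right)\right) = \frac{1954425}{7804} + \left(9160 - 4897\right) = \frac{1954425}{7804} + 4263 = \frac{35222877}{7804}$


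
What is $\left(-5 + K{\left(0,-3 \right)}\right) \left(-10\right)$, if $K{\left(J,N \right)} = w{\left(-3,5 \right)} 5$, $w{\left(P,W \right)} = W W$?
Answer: $-1200$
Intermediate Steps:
$w{\left(P,W \right)} = W^{2}$
$K{\left(J,N \right)} = 125$ ($K{\left(J,N \right)} = 5^{2} \cdot 5 = 25 \cdot 5 = 125$)
$\left(-5 + K{\left(0,-3 \right)}\right) \left(-10\right) = \left(-5 + 125\right) \left(-10\right) = 120 \left(-10\right) = -1200$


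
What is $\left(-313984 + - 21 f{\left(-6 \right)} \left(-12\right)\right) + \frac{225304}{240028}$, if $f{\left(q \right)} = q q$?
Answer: $- \frac{18296798058}{60007} \approx -3.0491 \cdot 10^{5}$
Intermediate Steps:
$f{\left(q \right)} = q^{2}$
$\left(-313984 + - 21 f{\left(-6 \right)} \left(-12\right)\right) + \frac{225304}{240028} = \left(-313984 + - 21 \left(-6\right)^{2} \left(-12\right)\right) + \frac{225304}{240028} = \left(-313984 + \left(-21\right) 36 \left(-12\right)\right) + 225304 \cdot \frac{1}{240028} = \left(-313984 - -9072\right) + \frac{56326}{60007} = \left(-313984 + 9072\right) + \frac{56326}{60007} = -304912 + \frac{56326}{60007} = - \frac{18296798058}{60007}$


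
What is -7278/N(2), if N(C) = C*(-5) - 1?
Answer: 7278/11 ≈ 661.64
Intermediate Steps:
N(C) = -1 - 5*C (N(C) = -5*C - 1 = -1 - 5*C)
-7278/N(2) = -7278/(-1 - 5*2) = -7278/(-1 - 10) = -7278/(-11) = -1/11*(-7278) = 7278/11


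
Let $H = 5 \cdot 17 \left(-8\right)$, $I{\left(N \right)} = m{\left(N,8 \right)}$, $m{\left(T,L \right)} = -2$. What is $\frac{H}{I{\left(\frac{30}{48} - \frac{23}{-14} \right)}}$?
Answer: $340$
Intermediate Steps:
$I{\left(N \right)} = -2$
$H = -680$ ($H = 85 \left(-8\right) = -680$)
$\frac{H}{I{\left(\frac{30}{48} - \frac{23}{-14} \right)}} = - \frac{680}{-2} = \left(-680\right) \left(- \frac{1}{2}\right) = 340$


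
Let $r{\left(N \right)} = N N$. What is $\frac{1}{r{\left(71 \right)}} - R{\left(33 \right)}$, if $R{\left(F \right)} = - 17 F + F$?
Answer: $\frac{2661649}{5041} \approx 528.0$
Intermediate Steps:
$R{\left(F \right)} = - 16 F$
$r{\left(N \right)} = N^{2}$
$\frac{1}{r{\left(71 \right)}} - R{\left(33 \right)} = \frac{1}{71^{2}} - \left(-16\right) 33 = \frac{1}{5041} - -528 = \frac{1}{5041} + 528 = \frac{2661649}{5041}$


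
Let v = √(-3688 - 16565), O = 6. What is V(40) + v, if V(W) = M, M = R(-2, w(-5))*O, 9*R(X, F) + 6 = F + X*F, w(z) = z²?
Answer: -62/3 + I*√20253 ≈ -20.667 + 142.31*I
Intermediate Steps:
R(X, F) = -⅔ + F/9 + F*X/9 (R(X, F) = -⅔ + (F + X*F)/9 = -⅔ + (F + F*X)/9 = -⅔ + (F/9 + F*X/9) = -⅔ + F/9 + F*X/9)
v = I*√20253 (v = √(-20253) = I*√20253 ≈ 142.31*I)
M = -62/3 (M = (-⅔ + (⅑)*(-5)² + (⅑)*(-5)²*(-2))*6 = (-⅔ + (⅑)*25 + (⅑)*25*(-2))*6 = (-⅔ + 25/9 - 50/9)*6 = -31/9*6 = -62/3 ≈ -20.667)
V(W) = -62/3
V(40) + v = -62/3 + I*√20253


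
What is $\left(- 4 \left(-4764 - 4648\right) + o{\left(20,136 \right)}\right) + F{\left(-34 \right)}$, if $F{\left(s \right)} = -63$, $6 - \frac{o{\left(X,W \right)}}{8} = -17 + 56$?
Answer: $37321$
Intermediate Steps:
$o{\left(X,W \right)} = -264$ ($o{\left(X,W \right)} = 48 - 8 \left(-17 + 56\right) = 48 - 312 = -264$)
$\left(- 4 \left(-4764 - 4648\right) + o{\left(20,136 \right)}\right) + F{\left(-34 \right)} = \left(- 4 \left(-4764 - 4648\right) - 264\right) - 63 = \left(\left(-4\right) \left(-9412\right) - 264\right) - 63 = \left(37648 - 264\right) - 63 = 37384 - 63 = 37321$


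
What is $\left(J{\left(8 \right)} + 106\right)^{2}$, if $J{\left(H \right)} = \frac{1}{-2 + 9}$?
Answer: $\frac{552049}{49} \approx 11266.0$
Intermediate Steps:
$J{\left(H \right)} = \frac{1}{7}$
$\left(J{\left(8 \right)} + 106\right)^{2} = \left(\frac{1}{7} + 106\right)^{2} = \left(\frac{743}{7}\right)^{2} = \frac{552049}{49}$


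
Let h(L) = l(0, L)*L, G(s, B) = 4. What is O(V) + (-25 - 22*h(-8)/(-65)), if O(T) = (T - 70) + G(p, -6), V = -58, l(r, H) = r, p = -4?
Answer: -149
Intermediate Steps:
h(L) = 0 (h(L) = 0*L = 0)
O(T) = -66 + T (O(T) = (T - 70) + 4 = (-70 + T) + 4 = -66 + T)
O(V) + (-25 - 22*h(-8)/(-65)) = (-66 - 58) + (-25 - 0/(-65)) = -124 + (-25 - 0*(-1)/65) = -124 + (-25 - 22*0) = -124 + (-25 + 0) = -124 - 25 = -149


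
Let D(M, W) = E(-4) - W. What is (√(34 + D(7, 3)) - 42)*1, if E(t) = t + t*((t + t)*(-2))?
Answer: -42 + I*√37 ≈ -42.0 + 6.0828*I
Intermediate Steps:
E(t) = t - 4*t² (E(t) = t + t*((2*t)*(-2)) = t + t*(-4*t) = t - 4*t²)
D(M, W) = -68 - W (D(M, W) = -4*(1 - 4*(-4)) - W = -4*(1 + 16) - W = -4*17 - W = -68 - W)
(√(34 + D(7, 3)) - 42)*1 = (√(34 + (-68 - 1*3)) - 42)*1 = (√(34 + (-68 - 3)) - 42)*1 = (√(34 - 71) - 42)*1 = (√(-37) - 42)*1 = (I*√37 - 42)*1 = (-42 + I*√37)*1 = -42 + I*√37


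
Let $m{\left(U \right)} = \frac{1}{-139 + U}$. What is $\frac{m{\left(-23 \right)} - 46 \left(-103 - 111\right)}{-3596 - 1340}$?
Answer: $- \frac{1594727}{799632} \approx -1.9943$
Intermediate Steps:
$\frac{m{\left(-23 \right)} - 46 \left(-103 - 111\right)}{-3596 - 1340} = \frac{\frac{1}{-139 - 23} - 46 \left(-103 - 111\right)}{-3596 - 1340} = \frac{\frac{1}{-162} - -9844}{-4936} = \left(- \frac{1}{162} + 9844\right) \left(- \frac{1}{4936}\right) = \frac{1594727}{162} \left(- \frac{1}{4936}\right) = - \frac{1594727}{799632}$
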